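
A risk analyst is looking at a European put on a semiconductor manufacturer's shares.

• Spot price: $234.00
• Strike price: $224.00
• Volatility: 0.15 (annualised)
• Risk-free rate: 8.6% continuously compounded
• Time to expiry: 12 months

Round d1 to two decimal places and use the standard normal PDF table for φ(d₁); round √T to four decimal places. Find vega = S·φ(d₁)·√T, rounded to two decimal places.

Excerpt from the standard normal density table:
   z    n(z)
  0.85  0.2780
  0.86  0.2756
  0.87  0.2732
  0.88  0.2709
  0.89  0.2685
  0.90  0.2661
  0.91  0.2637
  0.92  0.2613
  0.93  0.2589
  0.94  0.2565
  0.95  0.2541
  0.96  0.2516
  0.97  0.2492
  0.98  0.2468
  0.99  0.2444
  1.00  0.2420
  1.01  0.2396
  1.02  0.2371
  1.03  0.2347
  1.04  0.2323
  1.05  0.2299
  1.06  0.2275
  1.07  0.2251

σ√T = 0.15·√1 = 0.1500
d₁ = [ln(234/224) + (0.086 + 0.15²/2)·1] / 0.1500 = [0.0437 + 0.0972] / 0.1500 = 0.9395 ⇒ 0.94
√T = √1 = 1.0000
φ(d₁) = φ(0.94) = 0.2565
vega = S·φ(d₁)·√T = 234·0.2565·1.0000 = 60.0210

60.02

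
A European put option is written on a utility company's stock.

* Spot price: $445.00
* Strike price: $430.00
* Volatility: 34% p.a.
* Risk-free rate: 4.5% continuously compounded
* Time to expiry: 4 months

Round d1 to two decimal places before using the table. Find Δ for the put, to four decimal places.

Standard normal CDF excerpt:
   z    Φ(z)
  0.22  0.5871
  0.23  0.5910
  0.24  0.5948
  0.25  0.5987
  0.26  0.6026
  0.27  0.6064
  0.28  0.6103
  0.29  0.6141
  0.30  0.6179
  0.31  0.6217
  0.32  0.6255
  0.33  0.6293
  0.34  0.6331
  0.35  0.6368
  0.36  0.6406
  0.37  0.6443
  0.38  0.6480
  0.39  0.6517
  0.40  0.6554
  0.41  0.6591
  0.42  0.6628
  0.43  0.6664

σ√T = 0.34 × 0.5774 = 0.1963
d₁ = [ln(445/430) + (0.045 + 0.34²/2)·0.3333] / 0.1963 = [0.0343 + 0.0343] / 0.1963 = 0.3492 → 0.35
N(d₁) = N(0.35) = 0.6368
Δ_put = N(d₁) − 1 = 0.6368 − 1 = -0.3632

-0.3632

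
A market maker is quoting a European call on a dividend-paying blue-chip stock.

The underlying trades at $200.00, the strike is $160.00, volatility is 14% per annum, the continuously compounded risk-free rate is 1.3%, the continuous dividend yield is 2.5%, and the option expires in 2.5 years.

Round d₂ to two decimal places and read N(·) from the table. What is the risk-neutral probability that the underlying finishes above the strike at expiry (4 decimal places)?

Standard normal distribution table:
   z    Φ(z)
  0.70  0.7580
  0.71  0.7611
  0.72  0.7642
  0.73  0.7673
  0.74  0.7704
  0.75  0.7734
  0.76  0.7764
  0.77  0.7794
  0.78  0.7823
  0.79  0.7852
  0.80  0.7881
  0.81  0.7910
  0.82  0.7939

0.7764

T = 2.5;  σ√T = 0.2214
d₁ = [ln(200/160) + (0.013 − 0.025 + 0.14²/2)·2.5] / 0.2214 = [0.2231 − 0.0055] / 0.2214 = 0.9832 → 0.98
d₂ = d₁ − σ√T = 0.9832 − 0.2214 = 0.7619 → 0.76
Risk-neutral Pr[S_T > K] = N(d₂) = N(0.76) = 0.7764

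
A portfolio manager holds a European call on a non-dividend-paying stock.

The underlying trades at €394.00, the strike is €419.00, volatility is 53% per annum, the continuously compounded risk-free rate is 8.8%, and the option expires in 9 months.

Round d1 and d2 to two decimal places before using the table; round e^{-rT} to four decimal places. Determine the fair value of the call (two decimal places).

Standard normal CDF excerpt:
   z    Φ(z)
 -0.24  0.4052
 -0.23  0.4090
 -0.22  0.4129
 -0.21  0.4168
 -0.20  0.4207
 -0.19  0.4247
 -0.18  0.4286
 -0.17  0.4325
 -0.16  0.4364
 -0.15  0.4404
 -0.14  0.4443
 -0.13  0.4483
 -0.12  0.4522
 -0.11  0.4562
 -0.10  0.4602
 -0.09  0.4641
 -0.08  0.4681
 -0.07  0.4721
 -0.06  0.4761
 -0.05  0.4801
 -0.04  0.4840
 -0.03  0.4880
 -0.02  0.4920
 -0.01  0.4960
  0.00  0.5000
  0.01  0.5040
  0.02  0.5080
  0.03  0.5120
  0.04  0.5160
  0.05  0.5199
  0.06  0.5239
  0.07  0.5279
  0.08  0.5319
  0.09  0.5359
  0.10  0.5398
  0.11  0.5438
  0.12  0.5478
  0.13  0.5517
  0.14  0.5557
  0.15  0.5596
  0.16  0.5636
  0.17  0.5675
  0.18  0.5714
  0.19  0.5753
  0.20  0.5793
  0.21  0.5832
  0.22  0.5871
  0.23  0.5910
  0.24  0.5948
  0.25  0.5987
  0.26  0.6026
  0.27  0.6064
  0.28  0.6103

€72.40

T = 0.75;  σ√T = 0.4590
d₁ = [ln(394/419) + (0.088 + 0.53²/2)·0.75] / 0.4590 = [-0.0615 + 0.1713] / 0.4590 = 0.2393 ⇒ 0.24
d₂ = d₁ − σ√T = 0.2393 − 0.4590 = -0.2197 ⇒ -0.22
exp(−rT) = exp(−0.088·0.75) = 0.9361
C = 394·N(0.24) − 419·0.9361·N(-0.22) = 394·0.5948 − 419·0.9361·0.4129 = 234.3512 − 161.9501 = 72.4011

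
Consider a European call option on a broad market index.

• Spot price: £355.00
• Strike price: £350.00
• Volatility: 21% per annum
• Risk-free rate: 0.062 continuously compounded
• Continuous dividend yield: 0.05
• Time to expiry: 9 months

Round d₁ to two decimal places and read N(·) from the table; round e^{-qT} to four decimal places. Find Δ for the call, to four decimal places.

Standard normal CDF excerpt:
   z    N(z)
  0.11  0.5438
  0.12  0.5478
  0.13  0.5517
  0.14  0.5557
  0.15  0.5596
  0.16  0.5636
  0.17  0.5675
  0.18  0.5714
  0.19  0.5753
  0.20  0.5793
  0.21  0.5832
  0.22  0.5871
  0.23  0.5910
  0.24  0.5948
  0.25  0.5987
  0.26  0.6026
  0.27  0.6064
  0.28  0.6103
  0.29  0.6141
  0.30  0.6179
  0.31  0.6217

σ√T = 0.21·√0.75 = 0.1819
d₁ = [ln(355/350) + (0.062 − 0.05 + 0.21²/2)·0.75] / 0.1819 = [0.0142 + 0.0255] / 0.1819 = 0.2184 ≈ 0.22
N(d₁) = N(0.22) = 0.5871
Δ_call = e^(−qT)·N(d₁) = 0.9632·0.5871 = 0.5655

0.5655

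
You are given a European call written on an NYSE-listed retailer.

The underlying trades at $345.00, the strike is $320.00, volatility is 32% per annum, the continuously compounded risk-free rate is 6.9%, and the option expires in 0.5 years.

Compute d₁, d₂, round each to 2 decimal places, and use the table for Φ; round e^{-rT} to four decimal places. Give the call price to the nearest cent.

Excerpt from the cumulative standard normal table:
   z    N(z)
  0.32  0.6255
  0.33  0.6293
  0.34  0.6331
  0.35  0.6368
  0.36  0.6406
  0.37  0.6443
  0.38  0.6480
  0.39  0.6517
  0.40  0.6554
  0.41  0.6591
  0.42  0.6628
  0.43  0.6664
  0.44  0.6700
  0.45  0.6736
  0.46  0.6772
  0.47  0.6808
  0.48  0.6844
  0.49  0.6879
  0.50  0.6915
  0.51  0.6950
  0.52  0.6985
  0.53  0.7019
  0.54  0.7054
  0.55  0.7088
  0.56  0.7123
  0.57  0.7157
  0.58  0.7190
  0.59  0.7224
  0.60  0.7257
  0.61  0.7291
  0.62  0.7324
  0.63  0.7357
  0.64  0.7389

$51.18

σ√T = 0.32·√0.5 = 0.2263
d₁ = [ln(345/320) + (0.069 + 0.32²/2)·0.5] / 0.2263 = [0.0752 + 0.0601] / 0.2263 = 0.5981 ≈ 0.60
d₂ = d₁ − σ√T = 0.5981 − 0.2263 = 0.3718 ≈ 0.37
e^(−rT) = e^(−0.069·0.5) = 0.9661
N(d₁) = N(0.60) = 0.7257;  N(d₂) = N(0.37) = 0.6443
C = 345·0.7257 − 320·0.9661·0.6443 = 250.3665 − 199.1866 = 51.1799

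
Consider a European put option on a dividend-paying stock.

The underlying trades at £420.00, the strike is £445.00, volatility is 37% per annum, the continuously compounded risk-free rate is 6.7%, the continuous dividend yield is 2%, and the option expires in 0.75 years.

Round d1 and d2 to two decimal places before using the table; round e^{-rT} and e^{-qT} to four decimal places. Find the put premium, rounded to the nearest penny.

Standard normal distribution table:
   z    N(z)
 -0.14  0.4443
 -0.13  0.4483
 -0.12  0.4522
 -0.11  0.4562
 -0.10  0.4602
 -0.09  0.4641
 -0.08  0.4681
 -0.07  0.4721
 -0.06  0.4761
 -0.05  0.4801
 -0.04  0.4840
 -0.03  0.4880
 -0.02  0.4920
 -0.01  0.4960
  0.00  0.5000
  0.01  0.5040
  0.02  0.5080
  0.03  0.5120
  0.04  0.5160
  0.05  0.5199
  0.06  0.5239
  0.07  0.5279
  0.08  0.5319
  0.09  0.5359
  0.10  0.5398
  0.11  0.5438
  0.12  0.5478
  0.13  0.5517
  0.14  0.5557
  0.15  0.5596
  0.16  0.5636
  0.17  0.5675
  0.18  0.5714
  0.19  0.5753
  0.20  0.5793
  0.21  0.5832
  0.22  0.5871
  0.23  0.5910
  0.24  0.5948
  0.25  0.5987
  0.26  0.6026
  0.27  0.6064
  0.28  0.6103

T = 0.75;  σ√T = 0.3204
d₁ = [ln(420/445) + (0.067 − 0.02 + ½·0.37²)·0.75] / (σ√T) = (-0.0578 + 0.0866) / 0.3204 = 0.0898 ⇒ 0.09
d₂ = 0.0898 − 0.3204 = -0.2307 ⇒ -0.23
e^(−qT) = e^(−0.02·0.75) = 0.9851;  e^(−rT) = e^(−0.067·0.75) = 0.9510
P = 445·0.9510·N(0.23) − 420·0.9851·N(-0.09) = 445·0.9510·0.5910 − 420·0.9851·0.4641 = 250.1082 − 192.0177 = 58.0906

£58.09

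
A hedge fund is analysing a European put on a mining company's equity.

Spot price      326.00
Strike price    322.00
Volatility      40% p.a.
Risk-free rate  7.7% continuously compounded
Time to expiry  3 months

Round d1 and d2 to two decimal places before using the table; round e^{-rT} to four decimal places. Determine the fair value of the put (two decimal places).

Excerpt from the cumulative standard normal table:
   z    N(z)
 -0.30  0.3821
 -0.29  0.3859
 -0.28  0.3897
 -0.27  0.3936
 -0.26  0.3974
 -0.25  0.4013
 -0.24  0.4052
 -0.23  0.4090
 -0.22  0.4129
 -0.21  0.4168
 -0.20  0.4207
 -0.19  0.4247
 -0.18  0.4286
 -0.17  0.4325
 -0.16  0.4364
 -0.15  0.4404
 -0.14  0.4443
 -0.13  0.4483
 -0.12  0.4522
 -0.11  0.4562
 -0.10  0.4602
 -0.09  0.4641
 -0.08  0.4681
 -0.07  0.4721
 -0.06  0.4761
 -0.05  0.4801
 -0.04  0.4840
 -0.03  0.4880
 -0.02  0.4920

20.82

σ√T = 0.4 × 0.5000 = 0.2000
ln(S/K) + (r + σ²/2)T = ln(326/322) + (0.077 + 0.4²/2)·0.25 = 0.0123 + 0.0393 = 0.0516
d₁ = 0.0516 / 0.2000 = 0.2580 ≈ 0.26
d₂ = d₁ − σ√T = 0.2580 − 0.2000 = 0.0580 ≈ 0.06
e^(−rT) = e^(−0.077·0.25) = 0.9809
P = 322·0.9809·N(-0.06) − 326·N(-0.26) = 322·0.9809·0.4761 − 326·0.3974 = 150.3761 − 129.5524 = 20.8237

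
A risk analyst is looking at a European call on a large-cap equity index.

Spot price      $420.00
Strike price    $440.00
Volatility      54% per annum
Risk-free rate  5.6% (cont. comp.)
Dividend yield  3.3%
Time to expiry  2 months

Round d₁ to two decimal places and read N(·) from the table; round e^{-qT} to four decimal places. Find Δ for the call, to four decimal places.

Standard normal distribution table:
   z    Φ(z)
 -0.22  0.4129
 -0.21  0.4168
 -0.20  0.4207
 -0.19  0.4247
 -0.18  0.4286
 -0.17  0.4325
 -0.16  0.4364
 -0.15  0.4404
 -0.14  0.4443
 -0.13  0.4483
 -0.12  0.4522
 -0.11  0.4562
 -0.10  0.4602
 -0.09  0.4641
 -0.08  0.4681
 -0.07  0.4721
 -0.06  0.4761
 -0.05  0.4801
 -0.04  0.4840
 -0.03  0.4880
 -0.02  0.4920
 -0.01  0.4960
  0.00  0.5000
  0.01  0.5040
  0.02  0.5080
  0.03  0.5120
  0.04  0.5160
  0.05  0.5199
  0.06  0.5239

0.4655

σ√T = 0.54 × 0.4082 = 0.2205
d₁ = [ln(420/440) + (0.056 − 0.033 + 0.54²/2)·0.1667] / 0.2205 = [-0.0465 + 0.0281] / 0.2205 = -0.0834 which rounds to -0.08
N(d₁) = N(-0.08) = 0.4681
Δ_call = e^(−qT)·N(d₁) = 0.9945·0.4681 = 0.4655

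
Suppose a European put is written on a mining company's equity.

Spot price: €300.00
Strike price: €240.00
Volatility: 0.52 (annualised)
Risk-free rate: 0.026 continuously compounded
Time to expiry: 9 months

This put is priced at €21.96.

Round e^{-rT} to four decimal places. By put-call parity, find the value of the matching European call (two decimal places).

€86.59

exp(−rT) = exp(−0.026·0.75) = 0.9807
Put-call parity: C − P = S − K·e^(−rT) = 300 − 240·0.9807 = 300 − 235.3680 = 64.6320
C = P + (C − P) = 21.96 + (64.6320) = 86.5920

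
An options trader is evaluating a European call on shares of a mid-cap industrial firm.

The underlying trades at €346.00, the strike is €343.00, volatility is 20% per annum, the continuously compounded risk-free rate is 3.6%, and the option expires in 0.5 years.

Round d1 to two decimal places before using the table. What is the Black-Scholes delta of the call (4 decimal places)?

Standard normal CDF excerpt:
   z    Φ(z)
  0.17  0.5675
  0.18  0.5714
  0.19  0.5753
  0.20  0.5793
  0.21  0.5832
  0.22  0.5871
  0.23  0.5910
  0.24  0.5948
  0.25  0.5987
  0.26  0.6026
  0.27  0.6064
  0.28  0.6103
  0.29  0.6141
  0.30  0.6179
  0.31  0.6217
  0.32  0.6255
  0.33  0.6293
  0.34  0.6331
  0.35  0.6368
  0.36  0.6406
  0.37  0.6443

T = 0.5;  σ√T = 0.1414
d₁ = [ln(346/343) + (0.036 + 0.2²/2)·0.5] / 0.1414 = [0.0087 + 0.0280] / 0.1414 = 0.2596 → 0.26
N(d₁) = N(0.26) = 0.6026
Δ_call = N(d₁) = 0.6026

0.6026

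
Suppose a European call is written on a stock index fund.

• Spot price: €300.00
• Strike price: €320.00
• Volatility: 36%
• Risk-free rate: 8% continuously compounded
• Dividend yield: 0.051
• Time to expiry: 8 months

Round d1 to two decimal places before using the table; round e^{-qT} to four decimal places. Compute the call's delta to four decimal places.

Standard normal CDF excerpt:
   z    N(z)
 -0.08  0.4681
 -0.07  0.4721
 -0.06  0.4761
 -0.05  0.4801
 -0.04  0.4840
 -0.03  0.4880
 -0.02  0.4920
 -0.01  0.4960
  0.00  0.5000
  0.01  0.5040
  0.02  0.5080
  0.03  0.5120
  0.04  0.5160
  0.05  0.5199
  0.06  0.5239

0.4794

σ√T = 0.36 × 0.8165 = 0.2939
d₁ = [ln(300/320) + (0.08 − 0.051 + 0.36²/2)·0.6667] / 0.2939 = [-0.0645 + 0.0625] / 0.2939 = -0.0068 ⇒ -0.01
N(d₁) = N(-0.01) = 0.4960
Δ_call = exp(−qT)·N(d₁) = 0.9666·0.4960 = 0.4794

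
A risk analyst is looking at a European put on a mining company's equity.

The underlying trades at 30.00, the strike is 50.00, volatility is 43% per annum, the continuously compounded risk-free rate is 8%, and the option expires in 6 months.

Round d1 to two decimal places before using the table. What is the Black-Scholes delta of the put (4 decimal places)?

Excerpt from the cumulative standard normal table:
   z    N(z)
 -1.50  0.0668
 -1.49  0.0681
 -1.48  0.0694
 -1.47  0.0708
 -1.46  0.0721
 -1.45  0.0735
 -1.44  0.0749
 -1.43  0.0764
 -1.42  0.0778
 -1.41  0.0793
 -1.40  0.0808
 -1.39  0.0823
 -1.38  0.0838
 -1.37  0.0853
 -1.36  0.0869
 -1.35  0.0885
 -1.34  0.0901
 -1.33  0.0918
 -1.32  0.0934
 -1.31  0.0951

σ√T = 0.43 × 0.7071 = 0.3041
d₁ = [ln(30/50) + (0.08 + ½·0.43²)·0.5] / (σ√T) = (-0.5108 + 0.0862) / 0.3041 = -1.3965 ≈ -1.40
N(d₁) = N(-1.40) = 0.0808
Δ_put = N(d₁) − 1 = 0.0808 − 1 = -0.9192

-0.9192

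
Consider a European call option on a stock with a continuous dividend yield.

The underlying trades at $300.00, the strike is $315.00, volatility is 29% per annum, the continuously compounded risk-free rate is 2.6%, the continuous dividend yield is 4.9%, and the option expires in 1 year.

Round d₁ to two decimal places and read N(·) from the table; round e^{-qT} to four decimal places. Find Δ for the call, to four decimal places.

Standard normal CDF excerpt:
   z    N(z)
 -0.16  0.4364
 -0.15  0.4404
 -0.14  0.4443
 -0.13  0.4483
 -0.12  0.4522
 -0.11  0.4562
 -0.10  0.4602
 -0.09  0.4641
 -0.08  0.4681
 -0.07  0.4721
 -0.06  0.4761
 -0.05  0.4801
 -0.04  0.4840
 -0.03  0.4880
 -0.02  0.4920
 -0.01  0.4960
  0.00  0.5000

σ√T = 0.29·√1 = 0.2900
d₁ = [ln(300/315) + (0.026 − 0.049 + 0.29²/2)·1] / 0.2900 = [-0.0488 + 0.0190] / 0.2900 = -0.1026 ≈ -0.10
N(d₁) = N(-0.10) = 0.4602
Δ_call = e^(−qT)·N(d₁) = 0.9522·0.4602 = 0.4382

0.4382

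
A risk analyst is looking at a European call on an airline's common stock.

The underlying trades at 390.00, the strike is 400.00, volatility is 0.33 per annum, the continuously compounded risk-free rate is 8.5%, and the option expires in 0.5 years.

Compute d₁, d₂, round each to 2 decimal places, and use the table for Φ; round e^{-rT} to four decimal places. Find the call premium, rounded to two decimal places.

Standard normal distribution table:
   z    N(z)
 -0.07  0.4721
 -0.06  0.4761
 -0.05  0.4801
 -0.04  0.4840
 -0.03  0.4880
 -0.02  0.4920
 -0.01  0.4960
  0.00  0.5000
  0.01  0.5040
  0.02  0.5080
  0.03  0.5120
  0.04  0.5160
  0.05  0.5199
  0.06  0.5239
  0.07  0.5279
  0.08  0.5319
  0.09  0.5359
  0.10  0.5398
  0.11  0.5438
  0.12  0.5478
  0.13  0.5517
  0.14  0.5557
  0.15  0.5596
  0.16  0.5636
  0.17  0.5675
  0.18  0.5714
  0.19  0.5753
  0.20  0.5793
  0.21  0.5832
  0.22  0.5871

38.82

σ√T = 0.33 × 0.7071 = 0.2333
d₁ = [ln(390/400) + (0.085 + 0.33²/2)·0.5] / 0.2333 = [-0.0253 + 0.0697] / 0.2333 = 0.1903 → 0.19
d₂ = d₁ − σ√T = 0.1903 − 0.2333 = -0.0430 → -0.04
exp(−rT) = exp(−0.085·0.5) = 0.9584
N(d₁) = N(0.19) = 0.5753;  N(d₂) = N(-0.04) = 0.4840
C = 390·0.5753 − 400·0.9584·0.4840 = 224.3670 − 185.5462 = 38.8208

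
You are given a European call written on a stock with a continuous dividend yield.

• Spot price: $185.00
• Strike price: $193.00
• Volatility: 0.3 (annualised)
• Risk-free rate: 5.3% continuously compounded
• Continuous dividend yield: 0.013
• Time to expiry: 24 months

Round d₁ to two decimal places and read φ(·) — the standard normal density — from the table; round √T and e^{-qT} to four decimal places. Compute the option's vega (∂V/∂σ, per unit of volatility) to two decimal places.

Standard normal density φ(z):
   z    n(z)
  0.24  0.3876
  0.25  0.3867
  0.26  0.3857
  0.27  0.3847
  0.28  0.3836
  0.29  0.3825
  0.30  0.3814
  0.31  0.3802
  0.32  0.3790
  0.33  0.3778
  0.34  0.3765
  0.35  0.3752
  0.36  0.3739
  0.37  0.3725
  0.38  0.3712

97.22

T = 2;  σ√T = 0.4243
d₁ = [ln(185/193) + (0.053 − 0.013 + 0.3²/2)·2] / 0.4243 = [-0.0423 + 0.1700] / 0.4243 = 0.3009 which rounds to 0.30
√T = √2 = 1.4142
φ(d₁) = φ(0.30) = 0.3814
e^(−qT) = e^(−0.013·2) = 0.9743
vega = S·e^(−qT)·φ(d₁)·√T = 185·0.9743·0.3814·1.4142 = 97.2201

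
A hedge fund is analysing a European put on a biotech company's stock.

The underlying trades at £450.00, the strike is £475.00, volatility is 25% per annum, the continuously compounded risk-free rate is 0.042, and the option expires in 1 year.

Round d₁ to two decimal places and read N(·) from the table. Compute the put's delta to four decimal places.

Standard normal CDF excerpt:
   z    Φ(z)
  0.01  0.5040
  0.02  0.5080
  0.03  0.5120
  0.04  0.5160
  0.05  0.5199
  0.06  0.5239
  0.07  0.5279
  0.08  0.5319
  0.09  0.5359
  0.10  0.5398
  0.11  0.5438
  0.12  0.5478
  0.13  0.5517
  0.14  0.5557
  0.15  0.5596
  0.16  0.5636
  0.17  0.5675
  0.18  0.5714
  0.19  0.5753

σ√T = 0.25·√1 = 0.2500
ln(S/K) + (r + σ²/2)T = ln(450/475) + (0.042 + 0.25²/2)·1 = -0.0541 + 0.0733 = 0.0192
d₁ = 0.0192 / 0.2500 = 0.0767 ≈ 0.08
N(d₁) = N(0.08) = 0.5319
Δ_put = N(d₁) − 1 = 0.5319 − 1 = -0.4681

-0.4681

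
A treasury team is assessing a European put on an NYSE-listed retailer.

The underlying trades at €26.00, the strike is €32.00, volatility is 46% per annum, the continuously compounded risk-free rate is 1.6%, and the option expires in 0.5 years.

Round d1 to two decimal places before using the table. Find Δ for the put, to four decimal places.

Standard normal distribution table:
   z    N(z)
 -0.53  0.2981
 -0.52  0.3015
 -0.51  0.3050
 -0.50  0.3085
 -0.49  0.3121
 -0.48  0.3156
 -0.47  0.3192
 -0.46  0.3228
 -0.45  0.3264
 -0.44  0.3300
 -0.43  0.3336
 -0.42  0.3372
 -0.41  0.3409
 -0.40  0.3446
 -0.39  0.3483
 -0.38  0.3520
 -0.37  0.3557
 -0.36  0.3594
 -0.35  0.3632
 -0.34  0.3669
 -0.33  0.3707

σ√T = 0.46 × 0.7071 = 0.3253
d₁ = [ln(26/32) + (0.016 + 0.46²/2)·0.5] / 0.3253 = [-0.2076 + 0.0609] / 0.3253 = -0.4511 ≈ -0.45
N(d₁) = N(-0.45) = 0.3264
Δ_put = N(d₁) − 1 = 0.3264 − 1 = -0.6736

-0.6736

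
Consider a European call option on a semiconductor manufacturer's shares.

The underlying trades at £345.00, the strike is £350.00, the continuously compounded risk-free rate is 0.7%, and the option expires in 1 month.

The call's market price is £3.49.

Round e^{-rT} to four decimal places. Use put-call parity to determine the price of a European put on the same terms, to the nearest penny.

e^(−rT) = e^(−0.007·0.08333) = 0.9994
Put-call parity: C − P = S − K·e^(−rT) = 345 − 350·0.9994 = 345 − 349.7900 = -4.7900
P = C − (C − P) = 3.49 − (-4.7900) = 8.2800

£8.28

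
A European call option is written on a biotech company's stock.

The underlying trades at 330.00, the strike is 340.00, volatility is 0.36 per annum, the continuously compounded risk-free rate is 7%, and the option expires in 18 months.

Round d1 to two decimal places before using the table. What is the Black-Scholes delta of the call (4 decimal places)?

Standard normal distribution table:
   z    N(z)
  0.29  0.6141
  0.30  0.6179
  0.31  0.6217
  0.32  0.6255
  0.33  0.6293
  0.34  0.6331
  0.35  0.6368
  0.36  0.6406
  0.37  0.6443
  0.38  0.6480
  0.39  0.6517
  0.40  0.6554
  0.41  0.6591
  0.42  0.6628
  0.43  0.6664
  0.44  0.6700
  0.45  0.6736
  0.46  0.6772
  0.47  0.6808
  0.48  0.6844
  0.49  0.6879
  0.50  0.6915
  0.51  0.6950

σ√T = 0.36·√1.5 = 0.4409
d₁ = [ln(330/340) + (0.07 + 0.36²/2)·1.5] / 0.4409 = [-0.0299 + 0.2022] / 0.4409 = 0.3909 ≈ 0.39
N(d₁) = N(0.39) = 0.6517
Δ_call = N(d₁) = 0.6517

0.6517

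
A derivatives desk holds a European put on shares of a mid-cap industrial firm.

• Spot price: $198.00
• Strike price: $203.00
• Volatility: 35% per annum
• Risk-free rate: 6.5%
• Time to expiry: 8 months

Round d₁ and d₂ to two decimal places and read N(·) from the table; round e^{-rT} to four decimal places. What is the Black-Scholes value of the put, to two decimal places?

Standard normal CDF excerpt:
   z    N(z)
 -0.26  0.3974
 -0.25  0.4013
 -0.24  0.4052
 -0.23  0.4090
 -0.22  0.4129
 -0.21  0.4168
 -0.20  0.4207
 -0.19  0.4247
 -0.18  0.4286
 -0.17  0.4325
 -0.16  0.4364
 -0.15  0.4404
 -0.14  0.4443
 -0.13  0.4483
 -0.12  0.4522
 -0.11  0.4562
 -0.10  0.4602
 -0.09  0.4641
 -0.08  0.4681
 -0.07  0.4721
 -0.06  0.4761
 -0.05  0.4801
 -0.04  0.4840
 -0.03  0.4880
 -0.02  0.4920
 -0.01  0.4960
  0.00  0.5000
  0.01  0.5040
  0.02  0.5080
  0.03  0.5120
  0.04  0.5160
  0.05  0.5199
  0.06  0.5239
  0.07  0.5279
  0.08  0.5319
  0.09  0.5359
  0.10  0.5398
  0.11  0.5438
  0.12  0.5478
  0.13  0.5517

$20.87

T = 0.6667;  σ√T = 0.2858
d₁ = [ln(198/203) + (0.065 + 0.35²/2)·0.6667] / 0.2858 = [-0.0249 + 0.0842] / 0.2858 = 0.2073 which rounds to 0.21
d₂ = d₁ − σ√T = 0.2073 − 0.2858 = -0.0785 which rounds to -0.08
exp(−rT) = exp(−0.065·0.6667) = 0.9576
P = 203·0.9576·N(0.08) − 198·N(-0.21) = 203·0.9576·0.5319 − 198·0.4168 = 103.3975 − 82.5264 = 20.8711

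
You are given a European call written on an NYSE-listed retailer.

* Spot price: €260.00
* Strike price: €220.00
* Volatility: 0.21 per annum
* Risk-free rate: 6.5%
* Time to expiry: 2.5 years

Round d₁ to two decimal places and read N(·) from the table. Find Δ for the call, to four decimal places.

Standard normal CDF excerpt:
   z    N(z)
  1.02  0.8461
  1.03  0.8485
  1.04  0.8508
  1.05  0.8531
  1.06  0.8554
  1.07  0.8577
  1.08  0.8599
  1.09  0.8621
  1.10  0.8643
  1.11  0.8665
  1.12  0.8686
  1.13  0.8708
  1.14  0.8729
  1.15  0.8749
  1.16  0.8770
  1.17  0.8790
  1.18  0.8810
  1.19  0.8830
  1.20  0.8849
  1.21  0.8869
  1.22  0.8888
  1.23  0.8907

σ√T = 0.21·√2.5 = 0.3320
d₁ = [ln(260/220) + (0.065 + ½·0.21²)·2.5] / (σ√T) = (0.1671 + 0.2176) / 0.3320 = 1.1585 → 1.16
N(d₁) = N(1.16) = 0.8770
Δ_call = N(d₁) = 0.8770

0.8770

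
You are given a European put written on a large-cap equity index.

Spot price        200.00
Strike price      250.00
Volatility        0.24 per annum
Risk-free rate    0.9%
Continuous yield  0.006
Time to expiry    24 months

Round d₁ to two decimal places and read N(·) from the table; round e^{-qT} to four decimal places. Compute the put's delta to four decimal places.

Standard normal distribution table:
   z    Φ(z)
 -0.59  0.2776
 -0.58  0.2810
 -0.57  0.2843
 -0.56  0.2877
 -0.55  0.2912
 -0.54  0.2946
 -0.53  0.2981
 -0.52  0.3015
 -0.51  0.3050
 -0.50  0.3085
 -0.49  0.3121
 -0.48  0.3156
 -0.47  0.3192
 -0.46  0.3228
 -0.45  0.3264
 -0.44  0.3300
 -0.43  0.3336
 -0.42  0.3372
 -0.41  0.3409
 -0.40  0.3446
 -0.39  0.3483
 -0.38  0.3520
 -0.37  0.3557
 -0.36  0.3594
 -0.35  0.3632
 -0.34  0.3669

-0.6727

σ√T = 0.24 × 1.4142 = 0.3394
d₁ = [ln(200/250) + (0.009 − 0.006 + ½·0.24²)·2] / (σ√T) = (-0.2231 + 0.0636) / 0.3394 = -0.4701 → -0.47
N(d₁) = N(-0.47) = 0.3192
Δ_put = e^(−qT)·(N(d₁) − 1) = 0.9881·(0.3192 − 1) = -0.6727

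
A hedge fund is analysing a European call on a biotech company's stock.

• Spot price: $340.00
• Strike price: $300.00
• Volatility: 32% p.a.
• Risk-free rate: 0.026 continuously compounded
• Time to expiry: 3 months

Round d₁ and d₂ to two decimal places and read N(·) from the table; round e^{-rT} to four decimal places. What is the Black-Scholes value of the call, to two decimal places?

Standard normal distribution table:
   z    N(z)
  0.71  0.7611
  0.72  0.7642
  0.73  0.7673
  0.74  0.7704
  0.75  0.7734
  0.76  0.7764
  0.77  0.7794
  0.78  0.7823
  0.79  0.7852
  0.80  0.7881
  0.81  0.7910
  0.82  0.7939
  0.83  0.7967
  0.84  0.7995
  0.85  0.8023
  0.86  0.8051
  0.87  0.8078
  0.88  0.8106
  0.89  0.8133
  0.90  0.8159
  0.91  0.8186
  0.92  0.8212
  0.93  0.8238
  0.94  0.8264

σ√T = 0.32·√0.25 = 0.1600
d₁ = [ln(340/300) + (0.026 + 0.32²/2)·0.25] / 0.1600 = [0.1252 + 0.0193] / 0.1600 = 0.9029 ≈ 0.90
d₂ = d₁ − σ√T = 0.9029 − 0.1600 = 0.7429 ≈ 0.74
e^(−rT) = e^(−0.026·0.25) = 0.9935
N(d₁) = N(0.90) = 0.8159;  N(d₂) = N(0.74) = 0.7704
C = 340·0.8159 − 300·0.9935·0.7704 = 277.4060 − 229.6177 = 47.7883

$47.79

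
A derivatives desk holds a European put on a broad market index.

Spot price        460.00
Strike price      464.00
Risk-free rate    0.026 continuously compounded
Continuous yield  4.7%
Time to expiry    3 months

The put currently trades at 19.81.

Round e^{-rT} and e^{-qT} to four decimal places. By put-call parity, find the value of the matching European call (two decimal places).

e^(−qT) = e^(−0.047·0.25) = 0.9883;  e^(−rT) = e^(−0.026·0.25) = 0.9935
Put-call parity: C − P = S·e^(−qT) − K·e^(−rT) = 460·0.9883 − 464·0.9935 = 454.6180 − 460.9840 = -6.3660
C = P + (C − P) = 19.81 + (-6.3660) = 13.4440

13.44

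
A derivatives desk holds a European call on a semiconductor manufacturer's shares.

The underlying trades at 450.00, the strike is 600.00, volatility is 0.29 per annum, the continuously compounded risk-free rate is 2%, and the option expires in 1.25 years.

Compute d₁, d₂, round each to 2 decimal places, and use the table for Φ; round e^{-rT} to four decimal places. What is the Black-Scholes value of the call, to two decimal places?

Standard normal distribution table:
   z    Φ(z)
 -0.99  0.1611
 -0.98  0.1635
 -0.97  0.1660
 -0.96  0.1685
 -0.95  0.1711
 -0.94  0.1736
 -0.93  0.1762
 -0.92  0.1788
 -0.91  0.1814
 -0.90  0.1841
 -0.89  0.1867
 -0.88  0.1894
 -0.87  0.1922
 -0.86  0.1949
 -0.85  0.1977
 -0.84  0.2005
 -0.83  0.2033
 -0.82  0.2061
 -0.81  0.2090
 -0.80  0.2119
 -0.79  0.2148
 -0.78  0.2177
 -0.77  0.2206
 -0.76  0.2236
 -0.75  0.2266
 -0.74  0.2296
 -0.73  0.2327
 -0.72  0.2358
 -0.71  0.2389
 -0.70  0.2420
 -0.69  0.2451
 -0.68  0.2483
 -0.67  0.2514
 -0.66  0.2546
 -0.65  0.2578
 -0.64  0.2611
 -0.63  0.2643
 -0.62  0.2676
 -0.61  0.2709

18.87

T = 1.25;  σ√T = 0.3242
d₁ = [ln(450/600) + (0.02 + 0.29²/2)·1.25] / 0.3242 = [-0.2877 + 0.0776] / 0.3242 = -0.6481 ≈ -0.65
d₂ = d₁ − σ√T = -0.6481 − 0.3242 = -0.9723 ≈ -0.97
exp(−rT) = exp(−0.02·1.25) = 0.9753
C = 450·N(-0.65) − 600·0.9753·N(-0.97) = 450·0.2578 − 600·0.9753·0.1660 = 116.0100 − 97.1399 = 18.8701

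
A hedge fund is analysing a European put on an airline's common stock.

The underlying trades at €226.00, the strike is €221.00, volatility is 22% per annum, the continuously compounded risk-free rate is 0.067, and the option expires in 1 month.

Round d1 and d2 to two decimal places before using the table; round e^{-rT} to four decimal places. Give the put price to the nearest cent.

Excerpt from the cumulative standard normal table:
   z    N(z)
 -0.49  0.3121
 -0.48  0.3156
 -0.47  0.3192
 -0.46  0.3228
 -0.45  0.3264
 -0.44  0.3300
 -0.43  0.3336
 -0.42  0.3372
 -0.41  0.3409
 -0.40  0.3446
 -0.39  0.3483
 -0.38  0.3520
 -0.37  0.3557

€2.78

T = 0.08333;  σ√T = 0.0635
ln(S/K) + (r + σ²/2)T = ln(226/221) + (0.067 + 0.22²/2)·0.08333 = 0.0224 + 0.0076 = 0.0300
d₁ = 0.0300 / 0.0635 = 0.4719 ⇒ 0.47
d₂ = d₁ − σ√T = 0.4719 − 0.0635 = 0.4084 ⇒ 0.41
exp(−rT) = exp(−0.067·0.08333) = 0.9944
N(−d₂) = N(-0.41) = 0.3409;  N(−d₁) = N(-0.47) = 0.3192
P = 221·0.9944·0.3409 − 226·0.3192 = 74.9170 − 72.1392 = 2.7778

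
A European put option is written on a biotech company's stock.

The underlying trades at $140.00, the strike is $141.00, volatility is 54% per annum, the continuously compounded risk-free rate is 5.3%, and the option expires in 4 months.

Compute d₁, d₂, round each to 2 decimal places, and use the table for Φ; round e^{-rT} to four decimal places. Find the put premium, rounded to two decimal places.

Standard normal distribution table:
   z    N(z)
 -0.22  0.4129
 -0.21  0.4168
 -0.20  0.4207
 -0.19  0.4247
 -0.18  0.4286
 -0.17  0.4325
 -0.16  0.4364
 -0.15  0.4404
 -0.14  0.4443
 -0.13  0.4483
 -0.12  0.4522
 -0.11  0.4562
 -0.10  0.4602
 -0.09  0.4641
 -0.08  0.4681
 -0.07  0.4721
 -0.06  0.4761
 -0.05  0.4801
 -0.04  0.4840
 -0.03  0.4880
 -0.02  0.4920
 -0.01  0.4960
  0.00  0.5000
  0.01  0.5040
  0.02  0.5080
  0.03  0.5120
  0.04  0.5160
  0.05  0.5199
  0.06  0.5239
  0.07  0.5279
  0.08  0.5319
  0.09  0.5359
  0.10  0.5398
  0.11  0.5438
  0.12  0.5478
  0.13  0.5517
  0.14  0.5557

$16.43

σ√T = 0.54·√0.3333 = 0.3118
d₁ = [ln(140/141) + (0.053 + 0.54²/2)·0.3333] / 0.3118 = [-0.0071 + 0.0663] / 0.3118 = 0.1897 which rounds to 0.19
d₂ = d₁ − σ√T = 0.1897 − 0.3118 = -0.1220 which rounds to -0.12
exp(−rT) = exp(−0.053·0.3333) = 0.9825
P = 141·0.9825·N(0.12) − 140·N(-0.19) = 141·0.9825·0.5478 − 140·0.4247 = 75.8881 − 59.4580 = 16.4301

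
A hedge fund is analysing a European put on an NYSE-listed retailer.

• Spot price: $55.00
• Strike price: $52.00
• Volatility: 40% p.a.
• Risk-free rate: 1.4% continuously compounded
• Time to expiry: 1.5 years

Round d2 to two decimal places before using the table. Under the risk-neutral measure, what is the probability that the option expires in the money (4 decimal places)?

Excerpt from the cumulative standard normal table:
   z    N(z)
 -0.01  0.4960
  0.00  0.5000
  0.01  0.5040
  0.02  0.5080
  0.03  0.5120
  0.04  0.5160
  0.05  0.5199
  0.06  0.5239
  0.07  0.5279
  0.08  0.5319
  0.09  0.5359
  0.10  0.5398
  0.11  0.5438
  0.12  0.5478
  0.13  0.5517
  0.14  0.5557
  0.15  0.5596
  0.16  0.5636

0.5359

σ√T = 0.4 × 1.2247 = 0.4899
d₁ = [ln(55/52) + (0.014 + 0.4²/2)·1.5] / 0.4899 = [0.0561 + 0.1410] / 0.4899 = 0.4023 → 0.40
d₂ = d₁ − σ√T = 0.4023 − 0.4899 = -0.0876 → -0.09
Risk-neutral Pr[S_T < K] = N(−d₂) = N(0.09) = 0.5359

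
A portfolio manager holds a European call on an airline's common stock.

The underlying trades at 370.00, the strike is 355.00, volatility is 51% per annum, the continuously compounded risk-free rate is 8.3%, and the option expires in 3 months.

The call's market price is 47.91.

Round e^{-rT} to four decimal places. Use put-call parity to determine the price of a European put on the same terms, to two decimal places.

e^(−rT) = e^(−0.083·0.25) = 0.9795
Put-call parity: C − P = S − K·e^(−rT) = 370 − 355·0.9795 = 370 − 347.7225 = 22.2775
P = C − (C − P) = 47.91 − (22.2775) = 25.6325

25.63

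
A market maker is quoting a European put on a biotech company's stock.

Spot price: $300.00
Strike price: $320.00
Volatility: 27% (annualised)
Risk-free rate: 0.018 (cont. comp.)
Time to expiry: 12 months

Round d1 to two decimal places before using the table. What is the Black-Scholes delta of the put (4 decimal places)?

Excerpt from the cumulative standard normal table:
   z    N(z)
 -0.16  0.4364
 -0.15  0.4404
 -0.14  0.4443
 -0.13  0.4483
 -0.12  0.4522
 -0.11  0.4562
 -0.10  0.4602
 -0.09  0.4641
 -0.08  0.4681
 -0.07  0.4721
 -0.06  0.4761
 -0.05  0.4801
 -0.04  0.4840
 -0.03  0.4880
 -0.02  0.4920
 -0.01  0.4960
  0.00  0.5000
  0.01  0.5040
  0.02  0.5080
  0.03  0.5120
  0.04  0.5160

-0.5160

σ√T = 0.27·√1 = 0.2700
ln(S/K) + (r + σ²/2)T = ln(300/320) + (0.018 + 0.27²/2)·1 = -0.0645 + 0.0544 = -0.0101
d₁ = -0.0101 / 0.2700 = -0.0374 → -0.04
N(d₁) = N(-0.04) = 0.4840
Δ_put = N(d₁) − 1 = 0.4840 − 1 = -0.5160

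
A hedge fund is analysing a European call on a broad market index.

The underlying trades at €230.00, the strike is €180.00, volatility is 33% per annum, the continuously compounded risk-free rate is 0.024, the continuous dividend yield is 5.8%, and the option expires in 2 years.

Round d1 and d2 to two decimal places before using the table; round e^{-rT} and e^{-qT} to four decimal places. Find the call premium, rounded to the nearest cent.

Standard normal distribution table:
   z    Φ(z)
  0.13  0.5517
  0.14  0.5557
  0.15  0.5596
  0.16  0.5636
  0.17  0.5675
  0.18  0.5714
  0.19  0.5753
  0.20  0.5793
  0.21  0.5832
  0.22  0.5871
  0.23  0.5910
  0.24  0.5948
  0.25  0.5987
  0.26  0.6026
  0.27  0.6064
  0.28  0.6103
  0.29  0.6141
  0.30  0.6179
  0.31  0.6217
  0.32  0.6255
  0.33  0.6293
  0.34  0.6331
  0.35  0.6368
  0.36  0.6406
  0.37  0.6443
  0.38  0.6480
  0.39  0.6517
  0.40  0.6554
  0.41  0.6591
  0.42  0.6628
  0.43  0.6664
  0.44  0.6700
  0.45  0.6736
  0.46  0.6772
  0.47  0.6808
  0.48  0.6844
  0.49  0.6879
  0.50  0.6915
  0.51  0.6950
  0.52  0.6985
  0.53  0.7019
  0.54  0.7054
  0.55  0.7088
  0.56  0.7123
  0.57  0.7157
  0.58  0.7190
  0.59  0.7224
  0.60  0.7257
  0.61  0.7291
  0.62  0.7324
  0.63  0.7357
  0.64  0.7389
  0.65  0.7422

T = 2;  σ√T = 0.4667
ln(S/K) + (r − q + σ²/2)T = ln(230/180) + (0.024 − 0.058 + 0.33²/2)·2 = 0.2451 + 0.0409 = 0.2860
d₁ = 0.2860 / 0.4667 = 0.6129 → 0.61
d₂ = d₁ − σ√T = 0.6129 − 0.4667 = 0.1462 → 0.15
e^(−qT) = e^(−0.058·2) = 0.8905;  e^(−rT) = e^(−0.024·2) = 0.9531
N(d₁) = N(0.61) = 0.7291;  N(d₂) = N(0.15) = 0.5596
C = 230·0.8905·0.7291 − 180·0.9531·0.5596 = 149.3306 − 96.0039 = 53.3268

€53.33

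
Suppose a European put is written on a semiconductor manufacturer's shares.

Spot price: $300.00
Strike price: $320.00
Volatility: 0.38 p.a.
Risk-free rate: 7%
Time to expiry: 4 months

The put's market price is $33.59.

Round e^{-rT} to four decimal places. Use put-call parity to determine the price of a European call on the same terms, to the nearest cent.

$20.98

e^(−rT) = e^(−0.07·0.3333) = 0.9769
Put-call parity: C − P = S − K·e^(−rT) = 300 − 320·0.9769 = 300 − 312.6080 = -12.6080
C = P + (C − P) = 33.59 + (-12.6080) = 20.9820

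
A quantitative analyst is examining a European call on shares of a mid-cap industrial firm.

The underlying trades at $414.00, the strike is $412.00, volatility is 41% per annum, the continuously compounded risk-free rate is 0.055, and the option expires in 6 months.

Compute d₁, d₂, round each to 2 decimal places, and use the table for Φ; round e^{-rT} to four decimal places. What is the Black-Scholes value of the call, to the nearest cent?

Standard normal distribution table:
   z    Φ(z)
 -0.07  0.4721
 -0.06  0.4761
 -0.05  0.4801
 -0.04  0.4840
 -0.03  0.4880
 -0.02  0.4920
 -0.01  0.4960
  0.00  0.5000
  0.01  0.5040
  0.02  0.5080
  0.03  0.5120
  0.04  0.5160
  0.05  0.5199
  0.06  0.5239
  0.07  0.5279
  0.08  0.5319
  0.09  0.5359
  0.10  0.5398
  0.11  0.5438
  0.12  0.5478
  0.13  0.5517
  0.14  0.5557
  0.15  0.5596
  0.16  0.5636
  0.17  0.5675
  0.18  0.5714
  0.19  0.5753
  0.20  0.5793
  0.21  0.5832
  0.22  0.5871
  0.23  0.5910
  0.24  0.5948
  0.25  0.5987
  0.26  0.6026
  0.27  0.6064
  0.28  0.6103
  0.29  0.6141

T = 0.5;  σ√T = 0.2899
ln(S/K) + (r + σ²/2)T = ln(414/412) + (0.055 + 0.41²/2)·0.5 = 0.0048 + 0.0695 = 0.0744
d₁ = 0.0744 / 0.2899 = 0.2565 ≈ 0.26
d₂ = d₁ − σ√T = 0.2565 − 0.2899 = -0.0334 ≈ -0.03
exp(−rT) = exp(−0.055·0.5) = 0.9729
N(d₁) = N(0.26) = 0.6026;  N(d₂) = N(-0.03) = 0.4880
C = 414·0.6026 − 412·0.9729·0.4880 = 249.4764 − 195.6074 = 53.8690

$53.87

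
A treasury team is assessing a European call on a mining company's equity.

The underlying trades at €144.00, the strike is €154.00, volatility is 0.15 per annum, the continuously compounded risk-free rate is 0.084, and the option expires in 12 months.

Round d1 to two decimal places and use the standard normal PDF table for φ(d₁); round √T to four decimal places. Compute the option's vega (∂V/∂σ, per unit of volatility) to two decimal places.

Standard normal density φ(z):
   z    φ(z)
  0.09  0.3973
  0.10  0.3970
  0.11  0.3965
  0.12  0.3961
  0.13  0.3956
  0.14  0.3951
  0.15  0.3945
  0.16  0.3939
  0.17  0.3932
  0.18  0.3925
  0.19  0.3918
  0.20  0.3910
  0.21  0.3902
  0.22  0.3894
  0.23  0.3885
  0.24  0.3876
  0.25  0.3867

σ√T = 0.15·√1 = 0.1500
ln(S/K) + (r + σ²/2)T = ln(144/154) + (0.084 + 0.15²/2)·1 = -0.0671 + 0.0953 = 0.0281
d₁ = 0.0281 / 0.1500 = 0.1874 which rounds to 0.19
√T = √1 = 1.0000
φ(d₁) = φ(0.19) = 0.3918
vega = S·φ(d₁)·√T = 144·0.3918·1.0000 = 56.4192
(The put has the same vega.)

56.42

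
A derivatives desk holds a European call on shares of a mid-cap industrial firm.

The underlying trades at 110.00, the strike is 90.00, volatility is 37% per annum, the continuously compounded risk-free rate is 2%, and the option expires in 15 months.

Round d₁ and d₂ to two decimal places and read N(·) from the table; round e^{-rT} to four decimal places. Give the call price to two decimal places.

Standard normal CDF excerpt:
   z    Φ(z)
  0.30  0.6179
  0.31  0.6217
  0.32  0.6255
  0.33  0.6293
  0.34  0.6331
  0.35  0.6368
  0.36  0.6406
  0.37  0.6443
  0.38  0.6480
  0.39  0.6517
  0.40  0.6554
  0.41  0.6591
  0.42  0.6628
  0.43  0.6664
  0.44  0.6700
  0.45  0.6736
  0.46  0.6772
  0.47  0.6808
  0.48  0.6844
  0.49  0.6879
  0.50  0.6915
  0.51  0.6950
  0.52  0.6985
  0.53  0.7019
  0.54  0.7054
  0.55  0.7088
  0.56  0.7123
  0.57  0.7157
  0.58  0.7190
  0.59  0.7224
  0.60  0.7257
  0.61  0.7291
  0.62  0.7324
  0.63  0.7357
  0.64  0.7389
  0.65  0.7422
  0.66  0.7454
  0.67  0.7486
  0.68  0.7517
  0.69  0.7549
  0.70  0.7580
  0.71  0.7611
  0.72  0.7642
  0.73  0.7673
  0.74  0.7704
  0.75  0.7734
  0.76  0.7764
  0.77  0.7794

σ√T = 0.37·√1.25 = 0.4137
ln(S/K) + (r + σ²/2)T = ln(110/90) + (0.02 + 0.37²/2)·1.25 = 0.2007 + 0.1106 = 0.3112
d₁ = 0.3112 / 0.4137 = 0.7524 which rounds to 0.75
d₂ = d₁ − σ√T = 0.7524 − 0.4137 = 0.3387 which rounds to 0.34
e^(−rT) = e^(−0.02·1.25) = 0.9753
C = 110·N(0.75) − 90·0.9753·N(0.34) = 110·0.7734 − 90·0.9753·0.6331 = 85.0740 − 55.5716 = 29.5024

29.50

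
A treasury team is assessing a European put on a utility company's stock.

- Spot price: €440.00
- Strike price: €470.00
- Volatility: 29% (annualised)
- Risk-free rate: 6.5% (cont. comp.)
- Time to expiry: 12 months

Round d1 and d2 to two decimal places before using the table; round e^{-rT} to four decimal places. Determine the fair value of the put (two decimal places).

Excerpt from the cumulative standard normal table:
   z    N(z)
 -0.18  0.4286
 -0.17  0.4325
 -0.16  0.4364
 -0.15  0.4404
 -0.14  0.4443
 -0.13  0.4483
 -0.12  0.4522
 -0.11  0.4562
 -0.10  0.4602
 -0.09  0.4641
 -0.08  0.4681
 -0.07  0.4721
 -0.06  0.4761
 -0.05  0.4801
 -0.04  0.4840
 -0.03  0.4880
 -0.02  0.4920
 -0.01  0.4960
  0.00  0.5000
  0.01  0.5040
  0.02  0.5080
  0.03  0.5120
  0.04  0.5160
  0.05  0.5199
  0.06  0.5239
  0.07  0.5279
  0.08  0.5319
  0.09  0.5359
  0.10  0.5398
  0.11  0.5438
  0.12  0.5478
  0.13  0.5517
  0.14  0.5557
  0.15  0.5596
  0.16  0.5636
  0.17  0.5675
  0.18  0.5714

€50.98

σ√T = 0.29 × 1.0000 = 0.2900
d₁ = [ln(440/470) + (0.065 + 0.29²/2)·1] / 0.2900 = [-0.0660 + 0.1071] / 0.2900 = 0.1417 → 0.14
d₂ = d₁ − σ√T = 0.1417 − 0.2900 = -0.1483 → -0.15
exp(−rT) = exp(−0.065·1) = 0.9371
P = 470·0.9371·N(0.15) − 440·N(-0.14) = 470·0.9371·0.5596 − 440·0.4443 = 246.4685 − 195.4920 = 50.9765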